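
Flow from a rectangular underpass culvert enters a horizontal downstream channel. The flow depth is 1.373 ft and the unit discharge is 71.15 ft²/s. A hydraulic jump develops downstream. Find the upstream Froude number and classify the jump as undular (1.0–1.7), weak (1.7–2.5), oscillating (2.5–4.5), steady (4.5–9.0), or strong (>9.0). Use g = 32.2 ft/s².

V₁ = q/y₁ = 71.15/1.373 = 51.82 ft/s. Fr₁ = V₁/√(g·y₁) = 51.82/√(32.2×1.373) = 7.794.
Fr₁ = 7.794 lies in the steady range.

Fr₁ = 7.794; steady jump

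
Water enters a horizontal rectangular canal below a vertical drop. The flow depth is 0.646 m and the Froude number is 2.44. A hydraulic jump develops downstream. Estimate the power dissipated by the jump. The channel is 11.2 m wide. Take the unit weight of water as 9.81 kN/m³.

Fr₁ = 2.44 (given).
By Bélanger, y₂/y₁ = ½[√(1 + 8Fr₁²) − 1] = ½[√48.63 − 1] = 2.99.
y₂ = 2.99 × 0.646 = 1.93 m.
V₁ = Fr₁·√(g·y₁) = 2.44×√(9.81×0.646) = 6.14 m/s; q = V₁·y₁ = 3.97 m²/s. V₂ = q/y₂ = 3.97/1.93 = 2.06 m/s. E₁ = y₁ + V₁²/2g = 2.57 m; E₂ = y₂ + V₂²/2g = 2.14 m. ΔE = E₁ − E₂ = 0.424 m.
Q = q·b = 3.97 × 11.2 = 44.4 m³/s. P = γ·Q·ΔE = 9.81 × 44.4 × 0.424 = 185 kW.

P = 185 kW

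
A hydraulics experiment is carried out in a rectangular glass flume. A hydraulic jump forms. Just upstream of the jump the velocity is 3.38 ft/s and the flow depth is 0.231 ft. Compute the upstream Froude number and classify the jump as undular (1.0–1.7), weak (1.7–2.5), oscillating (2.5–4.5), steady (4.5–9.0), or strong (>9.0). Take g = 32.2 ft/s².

Fr₁ = V₁/√(g·y₁) = 3.38/√(32.2×0.231) = 1.24.
Fr₁ = 1.24 lies in the undular range.

Fr₁ = 1.24; undular jump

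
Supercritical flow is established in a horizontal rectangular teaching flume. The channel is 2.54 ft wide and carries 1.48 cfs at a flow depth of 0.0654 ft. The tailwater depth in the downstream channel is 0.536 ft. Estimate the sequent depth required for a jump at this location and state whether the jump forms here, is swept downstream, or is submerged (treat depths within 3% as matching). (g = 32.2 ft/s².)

q = Q/b = 1.48/2.54 = 0.583 ft²/s; V₁ = q/y₁ = 8.91 ft/s. Fr₁ = V₁/√(g·y₁) = 6.14.
By Bélanger, y₂/y₁ = ½[√(1 + 8Fr₁²) − 1] = ½[√302.5 − 1] = 8.20.
y₂ = 8.20 × 0.0654 = 0.536 ft.
Tailwater y_tw = 0.536 ft: y_tw ≈ y₂, so the jump forms here.

y₂ = 0.536 ft; the jump forms here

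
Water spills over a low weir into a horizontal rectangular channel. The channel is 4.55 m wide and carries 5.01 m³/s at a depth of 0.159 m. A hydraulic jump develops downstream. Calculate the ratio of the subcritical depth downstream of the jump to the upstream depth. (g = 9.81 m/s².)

q = Q/b = 5.01/4.55 = 1.10 m²/s; V₁ = q/y₁ = 6.93 m/s. Fr₁ = V₁/√(g·y₁) = 5.54.
Conjugate-depth relation: y₂/y₁ = ½[√(1 + 8Fr₁²) − 1] = ½[√247.0 − 1] = 7.36.

y₂/y₁ = 7.36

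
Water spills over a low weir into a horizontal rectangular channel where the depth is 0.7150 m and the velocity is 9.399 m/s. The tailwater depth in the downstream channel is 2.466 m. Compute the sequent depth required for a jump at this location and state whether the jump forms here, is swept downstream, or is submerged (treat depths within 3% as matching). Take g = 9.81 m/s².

y₂ = 3.249 m; the jump is swept downstream

Fr₁ = V₁/√(g·y₁) = 9.399/√(9.81×0.7150) = 3.549.
Sequent-depth ratio: y₂/y₁ = ½[√(1 + 8Fr₁²) − 1] = ½[√101.76 − 1] = 4.544.
y₂ = 4.544 × 0.7150 = 3.249 m.
Tailwater y_tw = 2.466 m: y_tw < y₂, so the jump is swept downstream.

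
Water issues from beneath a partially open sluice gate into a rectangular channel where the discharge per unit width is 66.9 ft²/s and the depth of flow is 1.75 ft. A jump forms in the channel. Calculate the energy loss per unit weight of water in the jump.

ΔE = 12.2 ft

V₁ = q/y₁ = 66.9/1.75 = 38.2 ft/s. Fr₁ = V₁/√(g·y₁) = 38.2/√(32.2×1.75) = 5.09.
Bélanger equation: y₂/y₁ = ½[√(1 + 8Fr₁²) − 1] = ½[√208.5 − 1] = 6.72.
y₂ = 6.72 × 1.75 = 11.8 ft.
Head loss: ΔE = (y₂ − y₁)³/(4y₁y₂) = (11.8 − 1.75)³/(4×1.75×11.8) = 1003/82.3 = 12.2 ft.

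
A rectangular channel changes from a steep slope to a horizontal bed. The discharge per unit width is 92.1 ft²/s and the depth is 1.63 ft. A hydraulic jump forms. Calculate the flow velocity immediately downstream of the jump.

V₂ = 5.36 ft/s

V₁ = q/y₁ = 92.1/1.63 = 56.5 ft/s. Fr₁ = V₁/√(g·y₁) = 56.5/√(32.2×1.63) = 7.80.
Conjugate-depth relation: y₂/y₁ = ½[√(1 + 8Fr₁²) − 1] = ½[√487.6 − 1] = 10.5.
y₂ = 10.5 × 1.63 = 17.2 ft.
V₂ = q/y₂ = 92.1/17.2 = 5.36 ft/s.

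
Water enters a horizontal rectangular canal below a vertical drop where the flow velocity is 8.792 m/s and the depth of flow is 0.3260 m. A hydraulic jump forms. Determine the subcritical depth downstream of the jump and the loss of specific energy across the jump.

Fr₁ = V₁/√(g·y₁) = 8.792/√(9.81×0.3260) = 4.916.
Conjugate-depth relation: y₂/y₁ = ½[√(1 + 8Fr₁²) − 1] = ½[√194.37 − 1] = 6.471.
y₂ = 6.471 × 0.3260 = 2.109 m.
Head loss: ΔE = (y₂ − y₁)³/(4y₁y₂) = (2.109 − 0.3260)³/(4×0.3260×2.109) = 5.673/2.751 = 2.062 m.

y₂ = 2.109 m; ΔE = 2.062 m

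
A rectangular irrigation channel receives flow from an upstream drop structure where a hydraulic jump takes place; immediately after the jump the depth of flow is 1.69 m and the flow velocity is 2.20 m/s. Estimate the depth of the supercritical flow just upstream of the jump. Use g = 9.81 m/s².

y₁ = 0.698 m

Fr₂ = V₂/√(g·y₂) = 2.20/√(9.81×1.69) = 0.540.
From the momentum equation (using Fr₂), y₁/y₂ = ½[√(1 + 8Fr₂²) − 1] = ½[√3.335 − 1] = 0.413.
y₁ = 0.413 × 1.69 = 0.698 m.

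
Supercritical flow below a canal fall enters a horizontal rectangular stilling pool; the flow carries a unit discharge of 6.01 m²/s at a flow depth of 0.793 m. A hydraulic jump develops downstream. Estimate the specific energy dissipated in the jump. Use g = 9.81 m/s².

V₁ = q/y₁ = 6.01/0.793 = 7.58 m/s. Fr₁ = V₁/√(g·y₁) = 7.58/√(9.81×0.793) = 2.72.
Sequent-depth ratio: y₂/y₁ = ½[√(1 + 8Fr₁²) − 1] = ½[√60.07 − 1] = 3.38.
y₂ = 3.38 × 0.793 = 2.68 m.
Head loss: ΔE = (y₂ − y₁)³/(4y₁y₂) = (2.68 − 0.793)³/(4×0.793×2.68) = 6.68/8.49 = 0.787 m.

ΔE = 0.787 m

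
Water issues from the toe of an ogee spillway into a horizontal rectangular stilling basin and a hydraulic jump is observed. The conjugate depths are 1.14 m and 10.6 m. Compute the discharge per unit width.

q = 26.4 m²/s

For a rectangular channel the momentum equation gives q² = ½·g·y₁·y₂·(y₁ + y₂) = ½×9.81×1.14×10.6×11.7 = 696.
q = √696 = 26.4 m²/s.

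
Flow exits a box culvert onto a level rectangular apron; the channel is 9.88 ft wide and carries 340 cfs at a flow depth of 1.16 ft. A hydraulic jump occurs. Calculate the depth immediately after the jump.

q = Q/b = 340/9.88 = 34.4 ft²/s; V₁ = q/y₁ = 29.7 ft/s. Fr₁ = V₁/√(g·y₁) = 4.85.
From the momentum equation for a rectangular channel, y₂/y₁ = ½[√(1 + 8Fr₁²) − 1] = ½[√189.5 − 1] = 6.38.
y₂ = 6.38 × 1.16 = 7.40 ft.

y₂ = 7.40 ft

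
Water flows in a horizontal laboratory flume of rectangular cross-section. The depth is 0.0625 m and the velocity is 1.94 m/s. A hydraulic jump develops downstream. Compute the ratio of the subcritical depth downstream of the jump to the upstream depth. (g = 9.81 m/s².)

y₂/y₁ = 3.04

Fr₁ = V₁/√(g·y₁) = 1.94/√(9.81×0.0625) = 2.48.
By Bélanger, y₂/y₁ = ½[√(1 + 8Fr₁²) − 1] = ½[√50.11 − 1] = 3.04.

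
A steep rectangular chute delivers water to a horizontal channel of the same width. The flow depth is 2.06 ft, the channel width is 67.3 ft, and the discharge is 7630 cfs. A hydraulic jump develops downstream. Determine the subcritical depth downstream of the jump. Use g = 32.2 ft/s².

q = Q/b = 7630/67.3 = 113 ft²/s; V₁ = q/y₁ = 55.0 ft/s. Fr₁ = V₁/√(g·y₁) = 6.76.
Conjugate-depth relation: y₂/y₁ = ½[√(1 + 8Fr₁²) − 1] = ½[√366.3 − 1] = 9.07.
y₂ = 9.07 × 2.06 = 18.7 ft.

y₂ = 18.7 ft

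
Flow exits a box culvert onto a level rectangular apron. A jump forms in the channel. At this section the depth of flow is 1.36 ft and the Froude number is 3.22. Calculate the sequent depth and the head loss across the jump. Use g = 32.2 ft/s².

y₂ = 5.55 ft; ΔE = 2.44 ft

Fr₁ = 3.22 (given).
From the momentum equation for a rectangular channel, y₂/y₁ = ½[√(1 + 8Fr₁²) − 1] = ½[√83.95 − 1] = 4.08.
y₂ = 4.08 × 1.36 = 5.55 ft.
Head loss: ΔE = (y₂ − y₁)³/(4y₁y₂) = (5.55 − 1.36)³/(4×1.36×5.55) = 73.6/30.2 = 2.44 ft.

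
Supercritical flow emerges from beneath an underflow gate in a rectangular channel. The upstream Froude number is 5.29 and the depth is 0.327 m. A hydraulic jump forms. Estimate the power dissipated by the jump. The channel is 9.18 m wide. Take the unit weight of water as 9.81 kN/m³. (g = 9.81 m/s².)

Fr₁ = 5.29 (given).
Bélanger equation: y₂/y₁ = ½[√(1 + 8Fr₁²) − 1] = ½[√224.9 − 1] = 7.00.
y₂ = 7.00 × 0.327 = 2.29 m.
V₁ = Fr₁·√(g·y₁) = 5.29×√(9.81×0.327) = 9.47 m/s; q = V₁·y₁ = 3.10 m²/s. V₂ = q/y₂ = 3.10/2.29 = 1.35 m/s. E₁ = y₁ + V₁²/2g = 4.90 m; E₂ = y₂ + V₂²/2g = 2.38 m. ΔE = E₁ − E₂ = 2.52 m.
Q = q·b = 3.10 × 9.18 = 28.4 m³/s. P = γ·Q·ΔE = 9.81 × 28.4 × 2.52 = 703 kW.

P = 703 kW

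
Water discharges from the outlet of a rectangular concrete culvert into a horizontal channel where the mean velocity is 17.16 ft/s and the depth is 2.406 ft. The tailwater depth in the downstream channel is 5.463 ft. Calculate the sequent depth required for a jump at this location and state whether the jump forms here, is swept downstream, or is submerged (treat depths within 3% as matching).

y₂ = 5.539 ft; the jump forms here

Fr₁ = V₁/√(g·y₁) = 17.16/√(32.2×2.406) = 1.950.
From the momentum equation for a rectangular channel, y₂/y₁ = ½[√(1 + 8Fr₁²) − 1] = ½[√31.407 − 1] = 2.302.
y₂ = 2.302 × 2.406 = 5.539 ft.
Tailwater y_tw = 5.463 ft: y_tw ≈ y₂, so the jump forms here.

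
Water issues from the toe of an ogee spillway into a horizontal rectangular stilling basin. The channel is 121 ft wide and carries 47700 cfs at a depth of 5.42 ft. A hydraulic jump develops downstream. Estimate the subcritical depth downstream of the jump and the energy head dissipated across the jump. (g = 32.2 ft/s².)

q = Q/b = 47700/121 = 394 ft²/s; V₁ = q/y₁ = 72.7 ft/s. Fr₁ = V₁/√(g·y₁) = 5.51.
Bélanger equation: y₂/y₁ = ½[√(1 + 8Fr₁²) − 1] = ½[√243.5 − 1] = 7.30.
y₂ = 7.30 × 5.42 = 39.6 ft.
V₂ = q/y₂ = 394/39.6 = 9.96 ft/s. E₁ = y₁ + V₁²/2g = 87.6 ft; E₂ = y₂ + V₂²/2g = 41.1 ft. ΔE = E₁ − E₂ = 46.4 ft.

y₂ = 39.6 ft; ΔE = 46.4 ft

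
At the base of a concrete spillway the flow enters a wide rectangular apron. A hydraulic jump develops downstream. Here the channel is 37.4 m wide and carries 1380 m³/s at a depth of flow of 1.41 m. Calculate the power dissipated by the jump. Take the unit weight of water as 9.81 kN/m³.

q = Q/b = 1380/37.4 = 36.9 m²/s; V₁ = q/y₁ = 26.2 m/s. Fr₁ = V₁/√(g·y₁) = 7.04.
From the momentum equation for a rectangular channel, y₂/y₁ = ½[√(1 + 8Fr₁²) − 1] = ½[√397.1 − 1] = 9.46.
y₂ = 9.46 × 1.41 = 13.3 m.
V₂ = q/y₂ = 36.9/13.3 = 2.77 m/s. E₁ = y₁ + V₁²/2g = 36.3 m; E₂ = y₂ + V₂²/2g = 13.7 m. ΔE = E₁ − E₂ = 22.6 m.
P = γ·Q·ΔE = 9.81 × 1380 × 22.6 = 305698 kW.

P = 305698 kW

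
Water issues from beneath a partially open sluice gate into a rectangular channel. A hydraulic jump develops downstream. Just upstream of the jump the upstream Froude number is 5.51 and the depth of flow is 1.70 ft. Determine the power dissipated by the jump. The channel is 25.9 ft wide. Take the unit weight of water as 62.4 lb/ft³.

P = 2973 hp

Fr₁ = 5.51 (given).
From the momentum equation for a rectangular channel, y₂/y₁ = ½[√(1 + 8Fr₁²) − 1] = ½[√243.9 − 1] = 7.31.
y₂ = 7.31 × 1.70 = 12.4 ft.
Head loss: ΔE = (y₂ − y₁)³/(4y₁y₂) = (12.4 − 1.70)³/(4×1.70×12.4) = 1233/84.5 = 14.6 ft.
V₁ = Fr₁·√(g·y₁) = 5.51×√(32.2×1.70) = 40.8 ft/s; q = V₁·y₁ = 69.3 ft²/s. Q = q·b = 69.3 × 25.9 = 1795 cfs. P = γ·Q·ΔE/550 = 62.4 × 1795 × 14.6 / 550 = 2973 hp.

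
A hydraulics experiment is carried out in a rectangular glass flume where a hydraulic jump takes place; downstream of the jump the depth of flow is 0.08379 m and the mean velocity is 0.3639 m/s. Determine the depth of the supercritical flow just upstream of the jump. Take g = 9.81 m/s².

y₁ = 0.02149 m

Fr₂ = V₂/√(g·y₂) = 0.3639/√(9.81×0.08379) = 0.4014.
Since the conjugate-depth ratio holds either way, y₁/y₂ = ½[√(1 + 8Fr₂²) − 1] = ½[√2.2888 − 1] = 0.2564.
y₁ = 0.2564 × 0.08379 = 0.02149 m.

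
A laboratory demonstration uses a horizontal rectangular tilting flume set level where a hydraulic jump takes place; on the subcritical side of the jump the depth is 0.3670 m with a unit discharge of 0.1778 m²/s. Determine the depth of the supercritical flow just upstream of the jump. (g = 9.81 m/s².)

V₂ = q/y₂ = 0.1778/0.3670 = 0.4845 m/s; Fr₂ = V₂/√(g·y₂) = 0.2553.
The Bélanger relation is symmetric: y₁/y₂ = ½[√(1 + 8Fr₂²) − 1] = ½[√1.5215 − 1] = 0.1168.
y₁ = 0.1168 × 0.3670 = 0.04285 m.

y₁ = 0.04285 m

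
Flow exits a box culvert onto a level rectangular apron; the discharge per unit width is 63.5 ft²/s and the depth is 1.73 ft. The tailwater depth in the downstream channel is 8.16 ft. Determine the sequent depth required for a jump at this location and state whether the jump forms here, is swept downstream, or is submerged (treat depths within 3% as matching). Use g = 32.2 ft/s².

V₁ = q/y₁ = 63.5/1.73 = 36.7 ft/s. Fr₁ = V₁/√(g·y₁) = 36.7/√(32.2×1.73) = 4.92.
Bélanger equation: y₂/y₁ = ½[√(1 + 8Fr₁²) − 1] = ½[√194.5 − 1] = 6.47.
y₂ = 6.47 × 1.73 = 11.2 ft.
Tailwater y_tw = 8.16 ft: y_tw < y₂, so the jump is swept downstream.

y₂ = 11.2 ft; the jump is swept downstream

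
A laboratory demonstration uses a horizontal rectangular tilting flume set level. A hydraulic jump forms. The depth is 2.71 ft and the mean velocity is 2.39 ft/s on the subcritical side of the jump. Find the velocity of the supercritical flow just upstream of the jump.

V₁ = 20.4 ft/s

Fr₂ = V₂/√(g·y₂) = 2.39/√(32.2×2.71) = 0.256.
Since the conjugate-depth ratio holds either way, y₁/y₂ = ½[√(1 + 8Fr₂²) − 1] = ½[√1.524 − 1] = 0.117.
y₁ = 0.117 × 2.71 = 0.318 ft.
V₁ = q/y₁ = 6.48/0.318 = 20.4 ft/s.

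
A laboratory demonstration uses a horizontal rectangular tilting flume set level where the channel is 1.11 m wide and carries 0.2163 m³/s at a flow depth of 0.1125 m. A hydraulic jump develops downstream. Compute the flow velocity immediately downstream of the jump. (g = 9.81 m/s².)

q = Q/b = 0.2163/1.11 = 0.1949 m²/s; V₁ = q/y₁ = 1.732 m/s. Fr₁ = V₁/√(g·y₁) = 1.649.
Bélanger equation: y₂/y₁ = ½[√(1 + 8Fr₁²) − 1] = ½[√22.749 − 1] = 1.885.
y₂ = 1.885 × 0.1125 = 0.2120 m.
V₂ = q/y₂ = 0.1949/0.2120 = 0.9190 m/s.

V₂ = 0.9190 m/s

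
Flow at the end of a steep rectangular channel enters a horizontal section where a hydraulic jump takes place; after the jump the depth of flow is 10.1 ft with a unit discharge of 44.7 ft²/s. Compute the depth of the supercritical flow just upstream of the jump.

y₁ = 1.10 ft

V₂ = q/y₂ = 44.7/10.1 = 4.43 ft/s; Fr₂ = V₂/√(g·y₂) = 0.245.
The Bélanger relation is symmetric: y₁/y₂ = ½[√(1 + 8Fr₂²) − 1] = ½[√1.482 − 1] = 0.109.
y₁ = 0.109 × 10.1 = 1.10 ft.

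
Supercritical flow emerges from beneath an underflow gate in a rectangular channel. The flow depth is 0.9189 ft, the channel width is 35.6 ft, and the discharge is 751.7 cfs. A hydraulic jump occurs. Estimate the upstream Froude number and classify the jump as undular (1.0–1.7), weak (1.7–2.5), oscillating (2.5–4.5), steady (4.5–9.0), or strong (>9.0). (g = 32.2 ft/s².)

q = Q/b = 751.7/35.6 = 21.12 ft²/s; V₁ = q/y₁ = 22.98 ft/s. Fr₁ = V₁/√(g·y₁) = 4.224.
Fr₁ = 4.224 lies in the oscillating range.

Fr₁ = 4.224; oscillating jump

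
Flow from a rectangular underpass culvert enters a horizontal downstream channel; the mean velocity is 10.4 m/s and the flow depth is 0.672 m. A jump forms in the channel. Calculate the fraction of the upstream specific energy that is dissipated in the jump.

Fr₁ = V₁/√(g·y₁) = 10.4/√(9.81×0.672) = 4.05.
By Bélanger, y₂/y₁ = ½[√(1 + 8Fr₁²) − 1] = ½[√132.3 − 1] = 5.25.
y₂ = 5.25 × 0.672 = 3.53 m.
E₁ = y₁ + V₁²/2g = 6.18 m. ΔE = (y₂ − y₁)³/(4y₁y₂) = 2.46 m. ΔE/E₁ = 2.46/6.18 = 0.397.

ΔE/E₁ = 0.397 (39.7%)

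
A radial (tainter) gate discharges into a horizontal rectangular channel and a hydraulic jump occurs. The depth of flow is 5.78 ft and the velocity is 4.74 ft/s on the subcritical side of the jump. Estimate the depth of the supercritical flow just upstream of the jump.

y₁ = 1.16 ft

Fr₂ = V₂/√(g·y₂) = 4.74/√(32.2×5.78) = 0.347.
The Bélanger relation is symmetric: y₁/y₂ = ½[√(1 + 8Fr₂²) − 1] = ½[√1.966 − 1] = 0.201.
y₁ = 0.201 × 5.78 = 1.16 ft.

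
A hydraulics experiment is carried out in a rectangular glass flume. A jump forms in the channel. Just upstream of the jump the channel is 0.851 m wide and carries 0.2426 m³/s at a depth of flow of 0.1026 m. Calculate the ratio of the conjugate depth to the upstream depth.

y₂/y₁ = 3.448

q = Q/b = 0.2426/0.851 = 0.2851 m²/s; V₁ = q/y₁ = 2.779 m/s. Fr₁ = V₁/√(g·y₁) = 2.770.
From the momentum equation for a rectangular channel, y₂/y₁ = ½[√(1 + 8Fr₁²) − 1] = ½[√62.362 − 1] = 3.448.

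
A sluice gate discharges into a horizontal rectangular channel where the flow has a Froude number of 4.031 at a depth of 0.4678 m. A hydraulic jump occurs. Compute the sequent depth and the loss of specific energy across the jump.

y₂ = 2.443 m; ΔE = 1.686 m

Fr₁ = 4.031 (given).
Bélanger equation: y₂/y₁ = ½[√(1 + 8Fr₁²) − 1] = ½[√130.99 − 1] = 5.223.
y₂ = 5.223 × 0.4678 = 2.443 m.
V₁ = Fr₁·√(g·y₁) = 4.031×√(9.81×0.4678) = 8.635 m/s; q = V₁·y₁ = 4.040 m²/s. V₂ = q/y₂ = 4.040/2.443 = 1.653 m/s. E₁ = y₁ + V₁²/2g = 4.268 m; E₂ = y₂ + V₂²/2g = 2.582 m. ΔE = E₁ − E₂ = 1.686 m.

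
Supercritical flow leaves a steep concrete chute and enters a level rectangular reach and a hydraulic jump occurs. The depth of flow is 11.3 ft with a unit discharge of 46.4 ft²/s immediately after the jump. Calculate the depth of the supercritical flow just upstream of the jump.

V₂ = q/y₂ = 46.4/11.3 = 4.11 ft/s; Fr₂ = V₂/√(g·y₂) = 0.215.
From the momentum equation (using Fr₂), y₁/y₂ = ½[√(1 + 8Fr₂²) − 1] = ½[√1.371 − 1] = 0.0854.
y₁ = 0.0854 × 11.3 = 0.965 ft.

y₁ = 0.965 ft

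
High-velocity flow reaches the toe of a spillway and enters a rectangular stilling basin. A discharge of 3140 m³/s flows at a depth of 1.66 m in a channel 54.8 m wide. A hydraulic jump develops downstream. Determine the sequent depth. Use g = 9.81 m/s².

y₂ = 19.3 m

q = Q/b = 3140/54.8 = 57.3 m²/s; V₁ = q/y₁ = 34.5 m/s. Fr₁ = V₁/√(g·y₁) = 8.55.
From the momentum equation for a rectangular channel, y₂/y₁ = ½[√(1 + 8Fr₁²) − 1] = ½[√586.3 − 1] = 11.6.
y₂ = 11.6 × 1.66 = 19.3 m.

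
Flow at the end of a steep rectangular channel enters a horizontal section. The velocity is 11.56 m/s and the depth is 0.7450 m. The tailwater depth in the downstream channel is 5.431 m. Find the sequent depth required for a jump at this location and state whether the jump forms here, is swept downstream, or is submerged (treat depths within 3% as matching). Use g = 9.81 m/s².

y₂ = 4.148 m; the jump is submerged

Fr₁ = V₁/√(g·y₁) = 11.56/√(9.81×0.7450) = 4.276.
By Bélanger, y₂/y₁ = ½[√(1 + 8Fr₁²) − 1] = ½[√147.28 − 1] = 5.568.
y₂ = 5.568 × 0.7450 = 4.148 m.
Tailwater y_tw = 5.431 m: y_tw > y₂, so the jump is submerged.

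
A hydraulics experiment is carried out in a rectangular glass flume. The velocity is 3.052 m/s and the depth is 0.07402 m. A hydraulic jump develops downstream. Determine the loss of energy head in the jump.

ΔE = 0.1865 m

Fr₁ = V₁/√(g·y₁) = 3.052/√(9.81×0.07402) = 3.582.
Bélanger equation: y₂/y₁ = ½[√(1 + 8Fr₁²) − 1] = ½[√103.62 − 1] = 4.590.
y₂ = 4.590 × 0.07402 = 0.3397 m.
q = V₁·y₁ = 3.052 × 0.07402 = 0.2259 m²/s. V₂ = q/y₂ = 0.2259/0.3397 = 0.6650 m/s. E₁ = y₁ + V₁²/2g = 0.5488 m; E₂ = y₂ + V₂²/2g = 0.3623 m. ΔE = E₁ − E₂ = 0.1865 m.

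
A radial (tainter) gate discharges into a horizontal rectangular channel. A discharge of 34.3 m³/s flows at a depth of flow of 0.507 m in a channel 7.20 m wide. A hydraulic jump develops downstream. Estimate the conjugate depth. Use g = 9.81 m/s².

q = Q/b = 34.3/7.20 = 4.76 m²/s; V₁ = q/y₁ = 9.40 m/s. Fr₁ = V₁/√(g·y₁) = 4.21.
By Bélanger, y₂/y₁ = ½[√(1 + 8Fr₁²) − 1] = ½[√143.0 − 1] = 5.48.
y₂ = 5.48 × 0.507 = 2.78 m.

y₂ = 2.78 m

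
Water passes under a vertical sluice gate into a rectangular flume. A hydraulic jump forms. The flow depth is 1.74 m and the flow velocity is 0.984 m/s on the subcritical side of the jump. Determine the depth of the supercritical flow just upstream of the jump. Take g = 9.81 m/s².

y₁ = 0.179 m

Fr₂ = V₂/√(g·y₂) = 0.984/√(9.81×1.74) = 0.238.
The Bélanger relation is symmetric: y₁/y₂ = ½[√(1 + 8Fr₂²) − 1] = ½[√1.454 − 1] = 0.103.
y₁ = 0.103 × 1.74 = 0.179 m.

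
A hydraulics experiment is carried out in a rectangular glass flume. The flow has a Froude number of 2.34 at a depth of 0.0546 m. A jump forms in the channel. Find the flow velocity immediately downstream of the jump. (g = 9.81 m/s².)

Fr₁ = 2.34 (given).
By Bélanger, y₂/y₁ = ½[√(1 + 8Fr₁²) − 1] = ½[√44.80 − 1] = 2.85.
y₂ = 2.85 × 0.0546 = 0.155 m.
V₁ = Fr₁·√(g·y₁) = 2.34×√(9.81×0.0546) = 1.71 m/s; q = V₁·y₁ = 0.0935 m²/s.
V₂ = q/y₂ = 0.0935/0.155 = 0.602 m/s.

V₂ = 0.602 m/s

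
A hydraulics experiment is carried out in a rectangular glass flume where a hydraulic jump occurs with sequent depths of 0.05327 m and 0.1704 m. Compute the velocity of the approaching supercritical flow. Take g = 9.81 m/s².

V₁ = 1.873 m/s

For a rectangular channel the momentum equation gives q² = ½·g·y₁·y₂·(y₁ + y₂) = ½×9.81×0.05327×0.1704×0.2237 = 0.009959.
q = √0.009959 = 0.09979 m²/s.
V₁ = q/y₁ = 0.09979/0.05327 = 1.873 m/s.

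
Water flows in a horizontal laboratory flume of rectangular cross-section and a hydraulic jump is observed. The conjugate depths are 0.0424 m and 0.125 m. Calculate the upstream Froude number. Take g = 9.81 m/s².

For a rectangular channel the momentum equation gives q² = ½·g·y₁·y₂·(y₁ + y₂) = ½×9.81×0.0424×0.125×0.167 = 0.00435.
q = √0.00435 = 0.0660 m²/s.
V₁ = q/y₁ = 1.56 m/s; Fr₁ = V₁/√(g·y₁) = 2.41.

Fr₁ = 2.41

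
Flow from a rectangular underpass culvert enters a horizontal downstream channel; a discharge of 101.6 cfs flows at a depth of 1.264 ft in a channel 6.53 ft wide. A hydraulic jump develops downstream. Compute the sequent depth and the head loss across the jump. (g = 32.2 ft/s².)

y₂ = 2.874 ft; ΔE = 0.2874 ft

q = Q/b = 101.6/6.53 = 15.56 ft²/s; V₁ = q/y₁ = 12.31 ft/s. Fr₁ = V₁/√(g·y₁) = 1.929.
By Bélanger, y₂/y₁ = ½[√(1 + 8Fr₁²) − 1] = ½[√30.782 − 1] = 2.274.
y₂ = 2.274 × 1.264 = 2.874 ft.
Head loss: ΔE = (y₂ − y₁)³/(4y₁y₂) = (2.874 − 1.264)³/(4×1.264×2.874) = 4.177/14.53 = 0.2874 ft.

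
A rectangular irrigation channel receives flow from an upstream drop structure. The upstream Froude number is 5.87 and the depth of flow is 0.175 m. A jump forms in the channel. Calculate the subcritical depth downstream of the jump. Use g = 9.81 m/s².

Fr₁ = 5.87 (given).
Conjugate-depth relation: y₂/y₁ = ½[√(1 + 8Fr₁²) − 1] = ½[√276.7 − 1] = 7.82.
y₂ = 7.82 × 0.175 = 1.37 m.

y₂ = 1.37 m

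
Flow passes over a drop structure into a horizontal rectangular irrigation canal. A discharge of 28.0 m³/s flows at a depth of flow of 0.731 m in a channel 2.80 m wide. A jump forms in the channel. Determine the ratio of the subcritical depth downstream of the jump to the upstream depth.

y₂/y₁ = 6.74

q = Q/b = 28.0/2.80 = 10.0 m²/s; V₁ = q/y₁ = 13.7 m/s. Fr₁ = V₁/√(g·y₁) = 5.11.
Sequent-depth ratio: y₂/y₁ = ½[√(1 + 8Fr₁²) − 1] = ½[√209.8 − 1] = 6.74.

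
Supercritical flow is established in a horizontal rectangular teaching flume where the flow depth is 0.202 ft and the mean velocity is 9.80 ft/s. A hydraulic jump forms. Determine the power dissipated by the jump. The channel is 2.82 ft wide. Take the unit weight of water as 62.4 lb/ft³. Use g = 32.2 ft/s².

P = 0.400 hp

Fr₁ = V₁/√(g·y₁) = 9.80/√(32.2×0.202) = 3.84.
Conjugate-depth relation: y₂/y₁ = ½[√(1 + 8Fr₁²) − 1] = ½[√119.1 − 1] = 4.96.
y₂ = 4.96 × 0.202 = 1.00 ft.
Head loss: ΔE = (y₂ − y₁)³/(4y₁y₂) = (1.00 − 0.202)³/(4×0.202×1.00) = 0.511/0.809 = 0.631 ft.
q = V₁·y₁ = 9.80 × 0.202 = 1.98 ft²/s. Q = q·b = 1.98 × 2.82 = 5.58 cfs. P = γ·Q·ΔE/550 = 62.4 × 5.58 × 0.631 / 550 = 0.400 hp.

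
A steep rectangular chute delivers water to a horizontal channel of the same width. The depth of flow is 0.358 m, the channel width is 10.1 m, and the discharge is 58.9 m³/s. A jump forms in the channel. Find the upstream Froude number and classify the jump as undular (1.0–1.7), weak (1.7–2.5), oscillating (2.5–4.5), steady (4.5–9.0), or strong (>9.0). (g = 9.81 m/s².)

q = Q/b = 58.9/10.1 = 5.83 m²/s; V₁ = q/y₁ = 16.3 m/s. Fr₁ = V₁/√(g·y₁) = 8.69.
Fr₁ = 8.69 lies in the steady range.

Fr₁ = 8.69; steady jump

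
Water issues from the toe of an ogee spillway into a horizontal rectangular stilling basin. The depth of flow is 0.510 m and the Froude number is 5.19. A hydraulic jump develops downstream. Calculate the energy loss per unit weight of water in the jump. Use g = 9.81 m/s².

Fr₁ = 5.19 (given).
Conjugate-depth relation: y₂/y₁ = ½[√(1 + 8Fr₁²) − 1] = ½[√216.5 − 1] = 6.86.
y₂ = 6.86 × 0.510 = 3.50 m.
Head loss: ΔE = (y₂ − y₁)³/(4y₁y₂) = (3.50 − 0.510)³/(4×0.510×3.50) = 26.6/7.13 = 3.74 m.

ΔE = 3.74 m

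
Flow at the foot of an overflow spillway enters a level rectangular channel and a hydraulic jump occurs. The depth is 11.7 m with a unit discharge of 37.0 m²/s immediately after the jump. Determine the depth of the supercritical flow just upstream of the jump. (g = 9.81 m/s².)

V₂ = q/y₂ = 37.0/11.7 = 3.16 m/s; Fr₂ = V₂/√(g·y₂) = 0.295.
Since the conjugate-depth ratio holds either way, y₁/y₂ = ½[√(1 + 8Fr₂²) − 1] = ½[√1.697 − 1] = 0.151.
y₁ = 0.151 × 11.7 = 1.77 m.

y₁ = 1.77 m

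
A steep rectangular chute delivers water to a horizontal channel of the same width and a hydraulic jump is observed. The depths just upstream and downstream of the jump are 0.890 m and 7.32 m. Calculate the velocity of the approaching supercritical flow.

V₁ = 18.2 m/s

For a rectangular channel the momentum equation gives q² = ½·g·y₁·y₂·(y₁ + y₂) = ½×9.81×0.890×7.32×8.21 = 262.
q = √262 = 16.2 m²/s.
V₁ = q/y₁ = 16.2/0.890 = 18.2 m/s.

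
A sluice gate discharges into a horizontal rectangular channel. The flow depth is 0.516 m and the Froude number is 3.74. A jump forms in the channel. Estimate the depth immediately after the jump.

Fr₁ = 3.74 (given).
From the momentum equation for a rectangular channel, y₂/y₁ = ½[√(1 + 8Fr₁²) − 1] = ½[√112.9 − 1] = 4.81.
y₂ = 4.81 × 0.516 = 2.48 m.

y₂ = 2.48 m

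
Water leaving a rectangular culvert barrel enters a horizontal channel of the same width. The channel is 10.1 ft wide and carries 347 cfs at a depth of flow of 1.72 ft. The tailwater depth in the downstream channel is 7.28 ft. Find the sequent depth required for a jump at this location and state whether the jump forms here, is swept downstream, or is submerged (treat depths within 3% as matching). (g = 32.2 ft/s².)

q = Q/b = 347/10.1 = 34.4 ft²/s; V₁ = q/y₁ = 20.0 ft/s. Fr₁ = V₁/√(g·y₁) = 2.68.
By Bélanger, y₂/y₁ = ½[√(1 + 8Fr₁²) − 1] = ½[√58.63 − 1] = 3.33.
y₂ = 3.33 × 1.72 = 5.73 ft.
Tailwater y_tw = 7.28 ft: y_tw > y₂, so the jump is submerged.

y₂ = 5.73 ft; the jump is submerged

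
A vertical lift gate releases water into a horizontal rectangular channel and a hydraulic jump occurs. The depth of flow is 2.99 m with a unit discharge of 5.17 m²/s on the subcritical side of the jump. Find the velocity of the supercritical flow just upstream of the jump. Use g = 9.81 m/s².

V₂ = q/y₂ = 5.17/2.99 = 1.73 m/s; Fr₂ = V₂/√(g·y₂) = 0.319.
Applying the sequent-depth relation in reverse, y₁/y₂ = ½[√(1 + 8Fr₂²) − 1] = ½[√1.815 − 1] = 0.174.
y₁ = 0.174 × 2.99 = 0.519 m.
V₁ = q/y₁ = 5.17/0.519 = 9.96 m/s.

V₁ = 9.96 m/s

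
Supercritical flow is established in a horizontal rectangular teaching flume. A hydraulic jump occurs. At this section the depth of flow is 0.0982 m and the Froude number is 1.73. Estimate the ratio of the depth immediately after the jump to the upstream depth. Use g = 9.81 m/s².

Fr₁ = 1.73 (given).
Conjugate-depth relation: y₂/y₁ = ½[√(1 + 8Fr₁²) − 1] = ½[√24.94 − 1] = 2.00.

y₂/y₁ = 2.00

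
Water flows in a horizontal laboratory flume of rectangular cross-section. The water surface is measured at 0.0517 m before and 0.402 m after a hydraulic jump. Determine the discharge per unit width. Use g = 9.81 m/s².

q = 0.215 m²/s

For a rectangular channel the momentum equation gives q² = ½·g·y₁·y₂·(y₁ + y₂) = ½×9.81×0.0517×0.402×0.454 = 0.0463.
q = √0.0463 = 0.215 m²/s.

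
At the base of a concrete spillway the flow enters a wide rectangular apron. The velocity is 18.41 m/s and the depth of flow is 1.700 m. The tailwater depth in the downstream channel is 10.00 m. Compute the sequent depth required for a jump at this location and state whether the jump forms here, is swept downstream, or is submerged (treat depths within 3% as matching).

y₂ = 10.02 m; the jump forms here

Fr₁ = V₁/√(g·y₁) = 18.41/√(9.81×1.700) = 4.508.
Bélanger equation: y₂/y₁ = ½[√(1 + 8Fr₁²) − 1] = ½[√163.58 − 1] = 5.895.
y₂ = 5.895 × 1.700 = 10.02 m.
Tailwater y_tw = 10.00 m: y_tw ≈ y₂, so the jump forms here.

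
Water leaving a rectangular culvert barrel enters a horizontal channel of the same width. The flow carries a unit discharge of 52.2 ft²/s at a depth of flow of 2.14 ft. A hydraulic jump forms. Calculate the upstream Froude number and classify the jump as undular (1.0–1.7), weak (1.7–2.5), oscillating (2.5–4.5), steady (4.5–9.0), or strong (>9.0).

V₁ = q/y₁ = 52.2/2.14 = 24.4 ft/s. Fr₁ = V₁/√(g·y₁) = 24.4/√(32.2×2.14) = 2.94.
Fr₁ = 2.94 lies in the oscillating range.

Fr₁ = 2.94; oscillating jump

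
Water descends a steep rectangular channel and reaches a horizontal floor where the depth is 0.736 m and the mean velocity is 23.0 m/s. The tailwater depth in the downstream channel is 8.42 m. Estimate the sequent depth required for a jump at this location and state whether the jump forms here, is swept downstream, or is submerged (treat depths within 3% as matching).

Fr₁ = V₁/√(g·y₁) = 23.0/√(9.81×0.736) = 8.56.
Conjugate-depth relation: y₂/y₁ = ½[√(1 + 8Fr₁²) − 1] = ½[√587.1 − 1] = 11.6.
y₂ = 11.6 × 0.736 = 8.55 m.
Tailwater y_tw = 8.42 m: y_tw ≈ y₂, so the jump forms here.

y₂ = 8.55 m; the jump forms here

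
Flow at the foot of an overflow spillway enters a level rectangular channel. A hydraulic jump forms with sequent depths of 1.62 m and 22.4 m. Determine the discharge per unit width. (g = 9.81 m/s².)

q = 65.4 m²/s

For a rectangular channel the momentum equation gives q² = ½·g·y₁·y₂·(y₁ + y₂) = ½×9.81×1.62×22.4×24.0 = 4275.
q = √4275 = 65.4 m²/s.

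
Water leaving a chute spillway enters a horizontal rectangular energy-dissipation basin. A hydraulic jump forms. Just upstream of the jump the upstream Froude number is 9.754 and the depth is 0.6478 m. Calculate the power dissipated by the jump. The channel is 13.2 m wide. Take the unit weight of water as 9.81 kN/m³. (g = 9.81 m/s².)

P = 46764 kW

Fr₁ = 9.754 (given).
Sequent-depth ratio: y₂/y₁ = ½[√(1 + 8Fr₁²) − 1] = ½[√762.12 − 1] = 13.30.
y₂ = 13.30 × 0.6478 = 8.618 m.
Head loss: ΔE = (y₂ − y₁)³/(4y₁y₂) = (8.618 − 0.6478)³/(4×0.6478×8.618) = 506.3/22.33 = 22.67 m.
V₁ = Fr₁·√(g·y₁) = 9.754×√(9.81×0.6478) = 24.59 m/s; q = V₁·y₁ = 15.93 m²/s. Q = q·b = 15.93 × 13.2 = 210.3 m³/s. P = γ·Q·ΔE = 9.81 × 210.3 × 22.67 = 46764 kW.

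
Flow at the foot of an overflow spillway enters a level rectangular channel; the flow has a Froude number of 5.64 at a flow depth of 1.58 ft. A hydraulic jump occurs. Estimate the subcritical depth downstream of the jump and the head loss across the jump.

y₂ = 11.8 ft; ΔE = 14.4 ft

Fr₁ = 5.64 (given).
Bélanger equation: y₂/y₁ = ½[√(1 + 8Fr₁²) − 1] = ½[√255.5 − 1] = 7.49.
y₂ = 7.49 × 1.58 = 11.8 ft.
Head loss: ΔE = (y₂ − y₁)³/(4y₁y₂) = (11.8 − 1.58)³/(4×1.58×11.8) = 1079/74.8 = 14.4 ft.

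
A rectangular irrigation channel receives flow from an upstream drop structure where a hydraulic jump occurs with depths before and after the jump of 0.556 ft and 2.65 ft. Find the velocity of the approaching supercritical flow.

For a rectangular channel the momentum equation gives q² = ½·g·y₁·y₂·(y₁ + y₂) = ½×32.2×0.556×2.65×3.21 = 76.1.
q = √76.1 = 8.72 ft²/s.
V₁ = q/y₁ = 8.72/0.556 = 15.7 ft/s.

V₁ = 15.7 ft/s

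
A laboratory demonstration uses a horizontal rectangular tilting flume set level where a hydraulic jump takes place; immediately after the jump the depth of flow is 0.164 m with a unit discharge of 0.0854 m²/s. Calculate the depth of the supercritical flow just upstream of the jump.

y₁ = 0.0437 m

V₂ = q/y₂ = 0.0854/0.164 = 0.521 m/s; Fr₂ = V₂/√(g·y₂) = 0.411.
Since the conjugate-depth ratio holds either way, y₁/y₂ = ½[√(1 + 8Fr₂²) − 1] = ½[√2.348 − 1] = 0.266.
y₁ = 0.266 × 0.164 = 0.0437 m.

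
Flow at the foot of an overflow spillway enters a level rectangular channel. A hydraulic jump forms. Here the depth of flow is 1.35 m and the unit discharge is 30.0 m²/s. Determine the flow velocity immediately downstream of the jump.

V₂ = 2.73 m/s

V₁ = q/y₁ = 30.0/1.35 = 22.2 m/s. Fr₁ = V₁/√(g·y₁) = 22.2/√(9.81×1.35) = 6.11.
Bélanger equation: y₂/y₁ = ½[√(1 + 8Fr₁²) − 1] = ½[√299.3 − 1] = 8.15.
y₂ = 8.15 × 1.35 = 11.0 m.
V₂ = q/y₂ = 30.0/11.0 = 2.73 m/s.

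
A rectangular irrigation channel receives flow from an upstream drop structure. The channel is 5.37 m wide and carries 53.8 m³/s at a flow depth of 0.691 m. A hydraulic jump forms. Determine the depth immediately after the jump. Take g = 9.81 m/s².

y₂ = 5.11 m

q = Q/b = 53.8/5.37 = 10.0 m²/s; V₁ = q/y₁ = 14.5 m/s. Fr₁ = V₁/√(g·y₁) = 5.57.
Conjugate-depth relation: y₂/y₁ = ½[√(1 + 8Fr₁²) − 1] = ½[√249.1 − 1] = 7.39.
y₂ = 7.39 × 0.691 = 5.11 m.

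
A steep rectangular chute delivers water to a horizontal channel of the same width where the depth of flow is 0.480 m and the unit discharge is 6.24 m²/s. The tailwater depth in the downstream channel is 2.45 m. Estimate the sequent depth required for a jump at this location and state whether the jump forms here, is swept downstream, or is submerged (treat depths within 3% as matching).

y₂ = 3.83 m; the jump is swept downstream

V₁ = q/y₁ = 6.24/0.480 = 13.0 m/s. Fr₁ = V₁/√(g·y₁) = 13.0/√(9.81×0.480) = 5.99.
Conjugate-depth relation: y₂/y₁ = ½[√(1 + 8Fr₁²) − 1] = ½[√288.1 − 1] = 7.99.
y₂ = 7.99 × 0.480 = 3.83 m.
Tailwater y_tw = 2.45 m: y_tw < y₂, so the jump is swept downstream.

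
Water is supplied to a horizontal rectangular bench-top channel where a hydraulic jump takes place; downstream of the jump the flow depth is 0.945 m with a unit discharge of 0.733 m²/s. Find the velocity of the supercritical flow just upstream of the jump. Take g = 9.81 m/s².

V₂ = q/y₂ = 0.733/0.945 = 0.776 m/s; Fr₂ = V₂/√(g·y₂) = 0.255.
Since the conjugate-depth ratio holds either way, y₁/y₂ = ½[√(1 + 8Fr₂²) − 1] = ½[√1.519 − 1] = 0.116.
y₁ = 0.116 × 0.945 = 0.110 m.
V₁ = q/y₁ = 0.733/0.110 = 6.67 m/s.

V₁ = 6.67 m/s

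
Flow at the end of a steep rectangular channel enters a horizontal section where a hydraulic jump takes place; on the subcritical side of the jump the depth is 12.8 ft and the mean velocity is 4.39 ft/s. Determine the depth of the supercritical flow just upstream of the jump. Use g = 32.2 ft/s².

Fr₂ = V₂/√(g·y₂) = 4.39/√(32.2×12.8) = 0.216.
Applying the sequent-depth relation in reverse, y₁/y₂ = ½[√(1 + 8Fr₂²) − 1] = ½[√1.374 − 1] = 0.0861.
y₁ = 0.0861 × 12.8 = 1.10 ft.

y₁ = 1.10 ft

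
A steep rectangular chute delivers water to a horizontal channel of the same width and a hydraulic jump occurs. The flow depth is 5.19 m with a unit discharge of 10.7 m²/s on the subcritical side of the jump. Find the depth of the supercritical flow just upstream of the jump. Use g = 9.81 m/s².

y₁ = 0.756 m

V₂ = q/y₂ = 10.7/5.19 = 2.06 m/s; Fr₂ = V₂/√(g·y₂) = 0.289.
From the momentum equation (using Fr₂), y₁/y₂ = ½[√(1 + 8Fr₂²) − 1] = ½[√1.668 − 1] = 0.146.
y₁ = 0.146 × 5.19 = 0.756 m.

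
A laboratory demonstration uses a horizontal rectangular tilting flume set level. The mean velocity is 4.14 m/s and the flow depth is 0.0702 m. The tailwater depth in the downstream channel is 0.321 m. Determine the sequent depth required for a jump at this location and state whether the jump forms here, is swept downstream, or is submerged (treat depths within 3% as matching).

y₂ = 0.461 m; the jump is swept downstream

Fr₁ = V₁/√(g·y₁) = 4.14/√(9.81×0.0702) = 4.99.
By Bélanger, y₂/y₁ = ½[√(1 + 8Fr₁²) − 1] = ½[√200.1 − 1] = 6.57.
y₂ = 6.57 × 0.0702 = 0.461 m.
Tailwater y_tw = 0.321 m: y_tw < y₂, so the jump is swept downstream.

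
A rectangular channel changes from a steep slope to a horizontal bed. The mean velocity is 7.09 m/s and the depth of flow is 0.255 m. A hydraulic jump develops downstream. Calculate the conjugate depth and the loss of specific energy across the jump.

y₂ = 1.49 m; ΔE = 1.25 m

Fr₁ = V₁/√(g·y₁) = 7.09/√(9.81×0.255) = 4.48.
Sequent-depth ratio: y₂/y₁ = ½[√(1 + 8Fr₁²) − 1] = ½[√161.8 − 1] = 5.86.
y₂ = 5.86 × 0.255 = 1.49 m.
q = V₁·y₁ = 7.09 × 0.255 = 1.81 m²/s. V₂ = q/y₂ = 1.81/1.49 = 1.21 m/s. E₁ = y₁ + V₁²/2g = 2.82 m; E₂ = y₂ + V₂²/2g = 1.57 m. ΔE = E₁ − E₂ = 1.25 m.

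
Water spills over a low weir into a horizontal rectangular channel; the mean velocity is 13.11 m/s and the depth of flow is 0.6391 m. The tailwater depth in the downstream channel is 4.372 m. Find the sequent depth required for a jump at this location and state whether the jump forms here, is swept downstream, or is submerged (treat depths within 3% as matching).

y₂ = 4.423 m; the jump forms here

Fr₁ = V₁/√(g·y₁) = 13.11/√(9.81×0.6391) = 5.236.
Sequent-depth ratio: y₂/y₁ = ½[√(1 + 8Fr₁²) − 1] = ½[√220.31 − 1] = 6.921.
y₂ = 6.921 × 0.6391 = 4.423 m.
Tailwater y_tw = 4.372 m: y_tw ≈ y₂, so the jump forms here.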